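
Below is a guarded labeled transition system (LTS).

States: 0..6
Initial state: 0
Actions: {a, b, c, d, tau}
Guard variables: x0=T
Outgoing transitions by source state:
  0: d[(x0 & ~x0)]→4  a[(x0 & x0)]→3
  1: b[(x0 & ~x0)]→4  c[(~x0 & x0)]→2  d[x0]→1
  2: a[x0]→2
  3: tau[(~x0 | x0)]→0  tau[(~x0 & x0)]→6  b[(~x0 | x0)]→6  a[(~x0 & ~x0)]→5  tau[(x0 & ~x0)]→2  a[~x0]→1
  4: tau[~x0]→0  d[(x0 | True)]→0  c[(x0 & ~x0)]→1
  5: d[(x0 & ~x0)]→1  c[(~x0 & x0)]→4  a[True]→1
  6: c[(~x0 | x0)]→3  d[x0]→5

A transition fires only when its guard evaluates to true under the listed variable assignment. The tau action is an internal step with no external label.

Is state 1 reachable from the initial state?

9 transition(s) survive guard evaluation.
L0 = {0}
L1 = {3}  total {0,3}
L2 = {6}  total {0,3,6}
L3 = {5}  total {0,3,5,6}
L4 = {1}  total {0,1,3,5,6}
Reachable = {0,1,3,5,6}
Path to 1: a·b·d·a

Answer: REACHABLE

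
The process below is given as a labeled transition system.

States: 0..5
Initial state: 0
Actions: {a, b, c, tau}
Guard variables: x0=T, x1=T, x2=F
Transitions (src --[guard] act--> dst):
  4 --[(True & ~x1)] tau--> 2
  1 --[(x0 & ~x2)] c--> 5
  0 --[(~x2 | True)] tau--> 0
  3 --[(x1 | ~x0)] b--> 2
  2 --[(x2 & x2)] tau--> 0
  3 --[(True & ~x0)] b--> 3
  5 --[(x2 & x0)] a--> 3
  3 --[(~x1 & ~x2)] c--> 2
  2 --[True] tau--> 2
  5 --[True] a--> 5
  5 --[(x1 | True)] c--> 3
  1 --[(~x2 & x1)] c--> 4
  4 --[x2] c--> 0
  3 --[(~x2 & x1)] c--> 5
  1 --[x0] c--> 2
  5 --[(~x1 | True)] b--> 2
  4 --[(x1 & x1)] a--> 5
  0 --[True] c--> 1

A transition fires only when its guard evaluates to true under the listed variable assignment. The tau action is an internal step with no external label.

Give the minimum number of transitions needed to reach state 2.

Answer: 2

Working:
Layered search for 2:
  depth 0: {0}
  depth 1: {1}
  depth 2: {2,4,5}
2 enters at depth 2; path c·c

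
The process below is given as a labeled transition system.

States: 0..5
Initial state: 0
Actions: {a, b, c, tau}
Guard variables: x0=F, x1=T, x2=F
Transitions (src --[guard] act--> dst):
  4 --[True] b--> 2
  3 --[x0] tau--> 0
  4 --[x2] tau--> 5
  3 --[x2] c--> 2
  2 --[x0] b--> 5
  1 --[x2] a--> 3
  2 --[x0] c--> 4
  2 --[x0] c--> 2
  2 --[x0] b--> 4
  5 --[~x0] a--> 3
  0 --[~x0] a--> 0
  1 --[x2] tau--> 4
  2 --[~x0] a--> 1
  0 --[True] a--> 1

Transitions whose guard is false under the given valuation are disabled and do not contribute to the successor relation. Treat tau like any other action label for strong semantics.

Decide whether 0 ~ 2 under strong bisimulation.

Answer: NOT BISIMILAR

Analysis:
Refine partition for ~:
  π0 = {{0,1,2,3,4,5}}
  π1 = {{0,2,5},{1,3},{4}}
  π2 = {{0},{1,3},{2,5},{4}}
stable after 3 split(s): 4 block(s)
0∈{0}, 2∈{2,5}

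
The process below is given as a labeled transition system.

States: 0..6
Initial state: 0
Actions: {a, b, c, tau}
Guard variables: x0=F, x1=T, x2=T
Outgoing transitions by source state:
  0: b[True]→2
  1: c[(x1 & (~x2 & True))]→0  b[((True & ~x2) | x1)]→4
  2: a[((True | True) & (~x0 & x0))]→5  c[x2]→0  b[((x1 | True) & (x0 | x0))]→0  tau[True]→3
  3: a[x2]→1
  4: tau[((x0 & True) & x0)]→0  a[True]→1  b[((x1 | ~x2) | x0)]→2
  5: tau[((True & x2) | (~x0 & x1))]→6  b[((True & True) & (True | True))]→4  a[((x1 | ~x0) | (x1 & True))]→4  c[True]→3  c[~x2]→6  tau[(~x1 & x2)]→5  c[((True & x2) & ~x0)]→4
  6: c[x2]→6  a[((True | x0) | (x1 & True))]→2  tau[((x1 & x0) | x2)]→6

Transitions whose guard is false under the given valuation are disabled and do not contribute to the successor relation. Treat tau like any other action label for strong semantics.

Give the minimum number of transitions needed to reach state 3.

Layered search for 3:
  L0 = {0}
  L1 = {2}
  L2 = {3}
first hit 3 at d=2 via b·tau

Answer: 2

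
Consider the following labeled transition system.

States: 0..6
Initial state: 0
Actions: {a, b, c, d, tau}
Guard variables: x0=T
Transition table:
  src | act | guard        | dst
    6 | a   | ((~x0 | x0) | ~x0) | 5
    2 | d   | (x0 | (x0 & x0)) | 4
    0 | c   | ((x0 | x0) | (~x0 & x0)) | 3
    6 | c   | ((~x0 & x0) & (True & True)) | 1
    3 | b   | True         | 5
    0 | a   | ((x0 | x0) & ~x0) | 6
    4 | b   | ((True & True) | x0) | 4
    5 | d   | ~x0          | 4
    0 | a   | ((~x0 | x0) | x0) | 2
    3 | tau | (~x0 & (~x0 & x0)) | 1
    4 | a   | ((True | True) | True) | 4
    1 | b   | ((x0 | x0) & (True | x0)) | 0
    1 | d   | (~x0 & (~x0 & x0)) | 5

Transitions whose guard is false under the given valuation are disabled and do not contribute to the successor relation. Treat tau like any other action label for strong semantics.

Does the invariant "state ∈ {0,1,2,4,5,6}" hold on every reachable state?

Allowed set {0,1,2,4,5,6}
Reachable = {0,2,3,4,5}
  0: ✓
  2: ✓
  3: outside
  4: ✓
  5: ✓
witness against invariant: c → 3

Answer: INVARIANT VIOLATED at state 3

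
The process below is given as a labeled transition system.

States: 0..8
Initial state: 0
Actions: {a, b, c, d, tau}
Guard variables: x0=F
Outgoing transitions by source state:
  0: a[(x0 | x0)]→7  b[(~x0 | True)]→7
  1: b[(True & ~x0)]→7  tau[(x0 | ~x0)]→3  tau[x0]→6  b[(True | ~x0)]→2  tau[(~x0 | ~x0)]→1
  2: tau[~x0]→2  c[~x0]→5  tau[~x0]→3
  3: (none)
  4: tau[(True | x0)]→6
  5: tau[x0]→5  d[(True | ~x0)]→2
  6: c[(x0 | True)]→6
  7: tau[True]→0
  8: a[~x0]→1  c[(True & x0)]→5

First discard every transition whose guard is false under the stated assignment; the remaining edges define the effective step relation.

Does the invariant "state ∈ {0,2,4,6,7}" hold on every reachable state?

Answer: INVARIANT HOLDS

Working:
Inv-set: {0,2,4,6,7}
Reachable = {0,7}
  0: ok
  7: ok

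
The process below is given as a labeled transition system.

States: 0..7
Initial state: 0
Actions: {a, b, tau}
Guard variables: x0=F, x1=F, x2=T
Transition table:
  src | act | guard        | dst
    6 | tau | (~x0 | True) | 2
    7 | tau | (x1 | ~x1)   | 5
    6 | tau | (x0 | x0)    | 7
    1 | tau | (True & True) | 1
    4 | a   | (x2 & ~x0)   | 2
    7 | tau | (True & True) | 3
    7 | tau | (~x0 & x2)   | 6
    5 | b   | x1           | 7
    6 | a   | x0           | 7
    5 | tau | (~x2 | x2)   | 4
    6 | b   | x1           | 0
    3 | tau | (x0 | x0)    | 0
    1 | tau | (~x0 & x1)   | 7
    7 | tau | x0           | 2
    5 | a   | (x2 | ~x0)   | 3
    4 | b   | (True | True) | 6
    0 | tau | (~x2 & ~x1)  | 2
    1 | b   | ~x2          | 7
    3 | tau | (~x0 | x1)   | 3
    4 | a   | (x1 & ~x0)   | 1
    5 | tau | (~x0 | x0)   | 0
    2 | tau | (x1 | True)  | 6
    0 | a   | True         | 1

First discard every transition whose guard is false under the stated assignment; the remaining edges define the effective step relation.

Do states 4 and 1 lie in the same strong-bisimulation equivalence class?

Answer: NOT BISIMILAR

Trace:
Compute ~ classes (split until stable):
  π0 = {{0,1,2,3,4,5,6,7}}
  π1 = {{0},{1,2,3,6,7},{4},{5}}
  π2 = {{0},{1,2,3,6},{4},{5},{7}}
Fixed point at round 3; 5 class(es).
[4]={4}  [1]={1,2,3,6}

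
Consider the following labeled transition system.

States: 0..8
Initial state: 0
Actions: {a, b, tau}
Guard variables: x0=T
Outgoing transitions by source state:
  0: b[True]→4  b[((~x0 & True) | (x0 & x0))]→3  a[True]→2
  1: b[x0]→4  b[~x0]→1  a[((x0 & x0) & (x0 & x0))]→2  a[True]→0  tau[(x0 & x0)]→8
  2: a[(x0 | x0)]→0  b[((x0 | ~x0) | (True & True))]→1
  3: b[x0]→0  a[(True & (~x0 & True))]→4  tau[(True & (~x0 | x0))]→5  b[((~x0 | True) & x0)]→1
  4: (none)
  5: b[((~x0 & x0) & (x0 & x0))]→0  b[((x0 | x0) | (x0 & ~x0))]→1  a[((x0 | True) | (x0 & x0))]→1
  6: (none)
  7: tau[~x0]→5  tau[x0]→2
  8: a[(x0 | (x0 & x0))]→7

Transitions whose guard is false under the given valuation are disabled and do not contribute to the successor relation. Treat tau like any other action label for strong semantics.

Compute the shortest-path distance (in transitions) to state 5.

Answer: 2

Trace:
Breadth-first toward 5:
  Layer 0: {0}
  Layer 1: {2,3,4}
  Layer 2: {1,5}
first hit 5 at d=2 via b·tau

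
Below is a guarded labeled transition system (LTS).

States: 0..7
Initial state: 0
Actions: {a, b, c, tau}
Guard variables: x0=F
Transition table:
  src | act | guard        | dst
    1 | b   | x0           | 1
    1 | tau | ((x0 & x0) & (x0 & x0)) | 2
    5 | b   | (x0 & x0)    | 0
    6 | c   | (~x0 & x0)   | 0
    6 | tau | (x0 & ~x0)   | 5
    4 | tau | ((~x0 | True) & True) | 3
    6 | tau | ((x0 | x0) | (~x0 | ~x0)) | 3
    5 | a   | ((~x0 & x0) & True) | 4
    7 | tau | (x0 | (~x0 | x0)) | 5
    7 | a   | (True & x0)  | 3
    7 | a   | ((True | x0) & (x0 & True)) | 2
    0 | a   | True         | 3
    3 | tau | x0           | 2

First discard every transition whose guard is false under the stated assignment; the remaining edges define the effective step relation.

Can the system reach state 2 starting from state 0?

Answer: UNREACHABLE

Analysis:
4 transition(s) survive guard evaluation.
depth 0: {0}
depth 1: {3}  total {0,3}
R = {0,3}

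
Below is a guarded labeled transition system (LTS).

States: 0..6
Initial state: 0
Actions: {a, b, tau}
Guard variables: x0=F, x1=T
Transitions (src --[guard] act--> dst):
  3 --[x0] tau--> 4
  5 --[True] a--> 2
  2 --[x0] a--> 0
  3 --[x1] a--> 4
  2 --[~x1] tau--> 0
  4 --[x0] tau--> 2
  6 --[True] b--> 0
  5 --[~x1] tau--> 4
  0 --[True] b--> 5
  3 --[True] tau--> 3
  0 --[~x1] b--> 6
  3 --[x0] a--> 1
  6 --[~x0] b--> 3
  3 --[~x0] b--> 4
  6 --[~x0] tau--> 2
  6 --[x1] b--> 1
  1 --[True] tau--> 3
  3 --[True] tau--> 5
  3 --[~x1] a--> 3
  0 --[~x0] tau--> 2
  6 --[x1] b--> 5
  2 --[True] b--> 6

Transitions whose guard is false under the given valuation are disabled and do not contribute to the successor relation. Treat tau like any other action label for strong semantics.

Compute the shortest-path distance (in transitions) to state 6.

Answer: 2

Working:
Layered search for 6:
  L0 = {0}
  L1 = {2,5}
  L2 = {6}
first hit 6 at d=2 via tau·b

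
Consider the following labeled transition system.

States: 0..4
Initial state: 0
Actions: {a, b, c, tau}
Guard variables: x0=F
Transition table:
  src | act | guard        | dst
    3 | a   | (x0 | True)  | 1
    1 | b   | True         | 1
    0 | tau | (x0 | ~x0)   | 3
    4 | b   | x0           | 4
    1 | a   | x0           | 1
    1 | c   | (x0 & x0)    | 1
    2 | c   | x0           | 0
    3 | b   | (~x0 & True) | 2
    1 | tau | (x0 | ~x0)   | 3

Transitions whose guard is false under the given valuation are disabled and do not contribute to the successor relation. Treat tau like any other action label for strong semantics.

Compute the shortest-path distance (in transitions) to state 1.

Layered search for 1:
  Layer 0: {0}
  Layer 1: {3}
  Layer 2: {1,2}
first hit 1 at d=2 via tau·a

Answer: 2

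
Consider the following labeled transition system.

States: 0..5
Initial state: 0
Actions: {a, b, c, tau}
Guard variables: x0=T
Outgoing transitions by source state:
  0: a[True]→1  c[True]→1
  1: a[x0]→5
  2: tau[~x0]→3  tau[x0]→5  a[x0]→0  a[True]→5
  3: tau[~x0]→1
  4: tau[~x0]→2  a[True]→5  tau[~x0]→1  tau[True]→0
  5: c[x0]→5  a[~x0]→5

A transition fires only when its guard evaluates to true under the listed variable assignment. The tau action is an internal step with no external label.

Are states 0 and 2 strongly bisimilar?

Bisimulation quotient by refinement:
  π0 = {{0,1,2,3,4,5}}
  π1 = {{0},{1},{2,4},{3},{5}}
  π2 = {{0},{1},{2},{3},{4},{5}}
Fixed point at round 3; 6 class(es).
[0]={0}  [2]={2}

Answer: NOT BISIMILAR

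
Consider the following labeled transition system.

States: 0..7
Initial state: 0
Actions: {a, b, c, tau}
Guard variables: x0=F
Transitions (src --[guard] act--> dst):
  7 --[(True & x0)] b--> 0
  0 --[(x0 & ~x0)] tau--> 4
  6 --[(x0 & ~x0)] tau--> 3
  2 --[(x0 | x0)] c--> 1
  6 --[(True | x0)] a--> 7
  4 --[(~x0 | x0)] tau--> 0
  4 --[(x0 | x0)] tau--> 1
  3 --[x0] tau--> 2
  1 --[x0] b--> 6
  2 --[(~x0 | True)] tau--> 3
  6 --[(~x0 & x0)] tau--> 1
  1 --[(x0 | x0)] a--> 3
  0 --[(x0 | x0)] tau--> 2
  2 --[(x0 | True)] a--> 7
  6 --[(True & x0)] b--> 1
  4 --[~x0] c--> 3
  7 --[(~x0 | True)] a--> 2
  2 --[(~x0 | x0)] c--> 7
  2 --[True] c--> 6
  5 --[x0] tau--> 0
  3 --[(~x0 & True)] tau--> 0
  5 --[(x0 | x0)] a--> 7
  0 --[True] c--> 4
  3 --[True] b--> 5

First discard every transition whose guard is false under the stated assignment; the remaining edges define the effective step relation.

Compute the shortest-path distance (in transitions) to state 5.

BFS to 5:
  L0 = {0}
  L1 = {4}
  L2 = {3}
  L3 = {5}
5 enters at depth 3; path c·c·b

Answer: 3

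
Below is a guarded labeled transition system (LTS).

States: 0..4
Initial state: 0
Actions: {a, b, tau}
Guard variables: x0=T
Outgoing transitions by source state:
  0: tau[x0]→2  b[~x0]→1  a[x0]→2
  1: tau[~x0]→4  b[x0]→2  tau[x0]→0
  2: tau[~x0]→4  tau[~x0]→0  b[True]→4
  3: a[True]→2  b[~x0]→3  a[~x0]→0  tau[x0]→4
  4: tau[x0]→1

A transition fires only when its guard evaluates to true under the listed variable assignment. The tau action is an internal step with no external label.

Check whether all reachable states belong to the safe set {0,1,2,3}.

Inv-set: {0,1,2,3}
Reachable = {0,1,2,4}
  0: ✓
  1: ✓
  2: ✓
  4: outside
witness against invariant: tau·b → 4

Answer: INVARIANT VIOLATED at state 4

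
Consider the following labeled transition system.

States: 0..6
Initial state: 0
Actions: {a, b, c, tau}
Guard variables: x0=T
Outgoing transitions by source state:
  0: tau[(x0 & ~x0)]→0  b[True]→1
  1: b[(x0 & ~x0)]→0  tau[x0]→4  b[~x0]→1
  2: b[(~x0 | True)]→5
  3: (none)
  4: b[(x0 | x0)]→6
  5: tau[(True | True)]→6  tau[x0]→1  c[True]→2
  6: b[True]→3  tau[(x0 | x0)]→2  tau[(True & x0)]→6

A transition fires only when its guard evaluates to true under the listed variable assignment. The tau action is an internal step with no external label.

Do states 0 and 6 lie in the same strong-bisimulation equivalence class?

Answer: NOT BISIMILAR

Trace:
Refine partition for ~:
  round 0: {{0,1,2,3,4,5,6}}
  round 1: {{0,2,4},{1},{3},{5},{6}}
  round 2: {{0},{1},{2},{3},{4},{5},{6}}
stable after 3 split(s): 7 block(s)
class of 0: {0}; class of 6: {6}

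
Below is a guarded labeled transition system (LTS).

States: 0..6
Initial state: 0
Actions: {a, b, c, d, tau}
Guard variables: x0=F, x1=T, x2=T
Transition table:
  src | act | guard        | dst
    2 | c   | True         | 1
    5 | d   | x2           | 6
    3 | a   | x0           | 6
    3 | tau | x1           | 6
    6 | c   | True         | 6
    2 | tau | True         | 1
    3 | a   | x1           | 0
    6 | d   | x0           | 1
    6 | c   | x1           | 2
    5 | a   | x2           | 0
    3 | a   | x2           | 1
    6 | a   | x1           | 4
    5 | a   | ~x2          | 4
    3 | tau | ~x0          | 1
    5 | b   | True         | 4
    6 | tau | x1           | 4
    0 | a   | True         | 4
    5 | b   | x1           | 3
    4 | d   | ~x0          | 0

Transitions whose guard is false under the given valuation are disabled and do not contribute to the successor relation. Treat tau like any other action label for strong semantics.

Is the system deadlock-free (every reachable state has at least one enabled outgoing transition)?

Answer: DEADLOCK-FREE

Working:
Reachable = {0,4}
  0: a→4  [1 exit(s)]
  4: d→0  [1 exit(s)]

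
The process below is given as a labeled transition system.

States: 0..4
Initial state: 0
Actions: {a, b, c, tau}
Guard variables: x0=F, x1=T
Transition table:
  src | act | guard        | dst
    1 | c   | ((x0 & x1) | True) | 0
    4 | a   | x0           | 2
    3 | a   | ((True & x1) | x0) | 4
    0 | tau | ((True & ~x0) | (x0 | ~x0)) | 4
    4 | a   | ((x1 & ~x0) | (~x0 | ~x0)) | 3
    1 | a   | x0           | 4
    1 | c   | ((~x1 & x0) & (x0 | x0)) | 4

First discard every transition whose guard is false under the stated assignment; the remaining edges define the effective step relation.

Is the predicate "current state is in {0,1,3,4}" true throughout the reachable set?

Inv-set: {0,1,3,4}
Reach set: {0,3,4}
  0: ✓
  3: ✓
  4: ✓

Answer: INVARIANT HOLDS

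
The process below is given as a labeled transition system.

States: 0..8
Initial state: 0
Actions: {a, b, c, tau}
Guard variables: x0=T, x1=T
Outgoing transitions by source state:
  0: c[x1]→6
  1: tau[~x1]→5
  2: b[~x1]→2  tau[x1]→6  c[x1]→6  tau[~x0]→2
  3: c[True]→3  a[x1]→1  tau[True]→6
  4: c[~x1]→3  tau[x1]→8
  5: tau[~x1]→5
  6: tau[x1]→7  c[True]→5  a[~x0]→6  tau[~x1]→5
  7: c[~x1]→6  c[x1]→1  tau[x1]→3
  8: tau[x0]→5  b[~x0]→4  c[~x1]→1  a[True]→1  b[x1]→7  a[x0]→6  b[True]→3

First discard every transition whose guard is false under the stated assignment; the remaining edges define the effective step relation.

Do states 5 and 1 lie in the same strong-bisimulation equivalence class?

Answer: BISIMILAR

Trace:
Refine partition for ~:
  round 0: {{0,1,2,3,4,5,6,7,8}}
  round 1: {{0},{1,5},{2,6,7},{3},{4},{8}}
  round 2: {{0},{1,5},{2},{3},{4},{6},{7},{8}}
8 equivalence class(es) (converged in 3)
[5]={1,5}  [1]={1,5}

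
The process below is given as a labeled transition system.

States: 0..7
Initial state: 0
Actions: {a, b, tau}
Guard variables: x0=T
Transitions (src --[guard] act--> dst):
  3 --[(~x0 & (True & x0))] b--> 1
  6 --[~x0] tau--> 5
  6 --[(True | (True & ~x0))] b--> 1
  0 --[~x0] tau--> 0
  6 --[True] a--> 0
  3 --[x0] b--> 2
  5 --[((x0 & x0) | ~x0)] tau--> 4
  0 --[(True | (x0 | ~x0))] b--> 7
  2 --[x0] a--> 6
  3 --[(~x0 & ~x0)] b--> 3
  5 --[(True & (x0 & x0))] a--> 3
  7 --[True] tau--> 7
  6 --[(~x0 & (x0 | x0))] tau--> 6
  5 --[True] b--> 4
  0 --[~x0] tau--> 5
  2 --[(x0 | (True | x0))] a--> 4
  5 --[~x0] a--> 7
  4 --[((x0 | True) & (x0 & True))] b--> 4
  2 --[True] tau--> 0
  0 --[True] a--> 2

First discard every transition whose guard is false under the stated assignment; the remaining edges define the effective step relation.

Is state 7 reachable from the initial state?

Answer: REACHABLE

Analysis:
After dropping false guards: 13 live edges.
L0 = {0}
L1 = {2,7}  cumulative {0,2,7}
L2 = {4,6}  cumulative {0,2,4,6,7}
L3 = {1}  cumulative {0,1,2,4,6,7}
Reachable = {0,1,2,4,6,7}
trace reaching 7: b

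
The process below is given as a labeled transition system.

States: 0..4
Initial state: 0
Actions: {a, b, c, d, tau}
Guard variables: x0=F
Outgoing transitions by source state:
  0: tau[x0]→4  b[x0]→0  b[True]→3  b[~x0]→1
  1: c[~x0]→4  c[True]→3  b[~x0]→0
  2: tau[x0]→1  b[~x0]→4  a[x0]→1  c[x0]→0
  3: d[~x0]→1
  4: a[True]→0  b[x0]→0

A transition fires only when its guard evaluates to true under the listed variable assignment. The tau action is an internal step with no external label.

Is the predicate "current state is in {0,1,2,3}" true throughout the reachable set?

Answer: INVARIANT VIOLATED at state 4

Working:
Safe = {0,1,2,3}
R = {0,1,3,4}
  0: ok
  1: ok
  3: ok
  4: VIOLATES
witness against invariant: b·c → 4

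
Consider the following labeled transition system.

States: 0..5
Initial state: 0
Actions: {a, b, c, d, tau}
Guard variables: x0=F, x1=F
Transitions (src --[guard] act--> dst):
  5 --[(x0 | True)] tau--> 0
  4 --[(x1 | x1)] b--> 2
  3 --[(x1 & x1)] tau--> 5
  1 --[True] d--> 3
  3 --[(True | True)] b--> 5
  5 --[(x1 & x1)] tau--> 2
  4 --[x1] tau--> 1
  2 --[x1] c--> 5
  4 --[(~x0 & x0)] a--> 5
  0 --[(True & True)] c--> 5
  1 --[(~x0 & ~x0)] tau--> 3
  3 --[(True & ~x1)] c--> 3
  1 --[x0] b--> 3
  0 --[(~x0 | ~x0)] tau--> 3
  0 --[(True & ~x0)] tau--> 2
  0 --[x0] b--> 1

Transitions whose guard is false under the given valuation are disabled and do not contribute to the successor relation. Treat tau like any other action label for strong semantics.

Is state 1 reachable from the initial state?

Answer: UNREACHABLE

Analysis:
8 transition(s) survive guard evaluation.
L0 = {0}
L1 = {2,3,5}  cumulative {0,2,3,5}
R = {0,2,3,5}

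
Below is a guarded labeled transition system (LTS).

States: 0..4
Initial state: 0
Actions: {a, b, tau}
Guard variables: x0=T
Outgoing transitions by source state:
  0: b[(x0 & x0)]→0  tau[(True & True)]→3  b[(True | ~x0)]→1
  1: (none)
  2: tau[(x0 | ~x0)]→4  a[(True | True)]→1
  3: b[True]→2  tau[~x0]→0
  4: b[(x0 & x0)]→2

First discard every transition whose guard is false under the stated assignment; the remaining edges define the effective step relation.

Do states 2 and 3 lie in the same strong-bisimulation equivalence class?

Answer: NOT BISIMILAR

Analysis:
Compute ~ classes (split until stable):
  π0 = {{0,1,2,3,4}}
  π1 = {{0},{1},{2},{3,4}}
stable after 2 split(s): 4 block(s)
class of 2: {2}; class of 3: {3,4}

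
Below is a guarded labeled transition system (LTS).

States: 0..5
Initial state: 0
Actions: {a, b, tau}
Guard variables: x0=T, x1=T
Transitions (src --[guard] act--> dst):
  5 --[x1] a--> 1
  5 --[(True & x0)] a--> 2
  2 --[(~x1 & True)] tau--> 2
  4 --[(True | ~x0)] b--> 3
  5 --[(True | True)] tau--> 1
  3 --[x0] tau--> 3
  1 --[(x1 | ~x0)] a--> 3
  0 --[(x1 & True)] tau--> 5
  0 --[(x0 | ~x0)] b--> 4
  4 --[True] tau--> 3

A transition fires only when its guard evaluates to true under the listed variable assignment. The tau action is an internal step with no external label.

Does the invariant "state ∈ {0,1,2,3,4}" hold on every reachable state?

Allowed set {0,1,2,3,4}
R = {0,1,2,3,4,5}
  0: ok
  1: ok
  2: ok
  3: ok
  4: ok
  5: outside
witness against invariant: tau → 5

Answer: INVARIANT VIOLATED at state 5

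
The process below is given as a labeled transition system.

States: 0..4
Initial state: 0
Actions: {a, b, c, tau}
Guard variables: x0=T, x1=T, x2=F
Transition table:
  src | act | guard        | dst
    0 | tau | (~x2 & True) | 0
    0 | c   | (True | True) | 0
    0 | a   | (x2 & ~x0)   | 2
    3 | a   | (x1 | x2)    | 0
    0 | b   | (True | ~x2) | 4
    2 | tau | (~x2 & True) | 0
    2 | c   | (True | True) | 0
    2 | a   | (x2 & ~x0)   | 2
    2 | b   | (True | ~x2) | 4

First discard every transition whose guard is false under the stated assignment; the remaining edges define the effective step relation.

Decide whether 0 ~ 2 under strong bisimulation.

Answer: BISIMILAR

Analysis:
Refine partition for ~:
  P[0] = {{0,1,2,3,4}}
  P[1] = {{0,2},{1,4},{3}}
stable after 2 split(s): 3 block(s)
0∈{0,2}, 2∈{0,2}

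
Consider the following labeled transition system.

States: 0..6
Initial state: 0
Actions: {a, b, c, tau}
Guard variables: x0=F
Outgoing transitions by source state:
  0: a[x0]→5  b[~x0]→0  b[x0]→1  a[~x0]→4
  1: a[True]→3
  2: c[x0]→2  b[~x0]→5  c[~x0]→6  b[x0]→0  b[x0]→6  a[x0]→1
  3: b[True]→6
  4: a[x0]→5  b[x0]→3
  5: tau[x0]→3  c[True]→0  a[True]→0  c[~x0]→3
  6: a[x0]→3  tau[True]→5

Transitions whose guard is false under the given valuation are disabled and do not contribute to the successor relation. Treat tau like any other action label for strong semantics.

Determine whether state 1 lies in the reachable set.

After dropping false guards: 10 live edges.
depth 0: {0}
depth 1: {4}  cumulative {0,4}
Reach set: {0,4}

Answer: UNREACHABLE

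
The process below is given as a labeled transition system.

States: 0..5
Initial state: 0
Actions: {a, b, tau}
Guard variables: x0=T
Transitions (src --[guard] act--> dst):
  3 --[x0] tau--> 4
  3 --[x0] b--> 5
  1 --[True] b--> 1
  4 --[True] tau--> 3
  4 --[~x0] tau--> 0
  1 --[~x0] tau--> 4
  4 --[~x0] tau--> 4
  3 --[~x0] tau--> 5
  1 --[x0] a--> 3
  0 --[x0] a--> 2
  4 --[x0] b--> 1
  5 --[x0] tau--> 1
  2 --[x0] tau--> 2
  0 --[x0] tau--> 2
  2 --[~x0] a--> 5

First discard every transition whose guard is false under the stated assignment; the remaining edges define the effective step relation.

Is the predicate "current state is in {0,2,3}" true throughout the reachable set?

Answer: INVARIANT HOLDS

Working:
Inv-set: {0,2,3}
Reachable = {0,2}
  0: ok
  2: ok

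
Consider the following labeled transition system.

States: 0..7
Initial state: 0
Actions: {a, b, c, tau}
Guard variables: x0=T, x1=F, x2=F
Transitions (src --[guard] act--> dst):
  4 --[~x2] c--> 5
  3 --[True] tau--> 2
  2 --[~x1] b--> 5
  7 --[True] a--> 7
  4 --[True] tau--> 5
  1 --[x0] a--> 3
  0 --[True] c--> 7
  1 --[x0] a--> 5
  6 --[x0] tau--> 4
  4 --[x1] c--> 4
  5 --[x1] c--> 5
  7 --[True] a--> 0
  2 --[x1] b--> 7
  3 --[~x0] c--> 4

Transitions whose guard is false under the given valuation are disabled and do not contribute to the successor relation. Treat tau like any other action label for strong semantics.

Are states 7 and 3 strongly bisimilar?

Answer: NOT BISIMILAR

Analysis:
Compute ~ classes (split until stable):
  P[0] = {{0,1,2,3,4,5,6,7}}
  P[1] = {{0},{1,7},{2},{3,6},{4},{5}}
  P[2] = {{0},{1},{2},{3},{4},{5},{6},{7}}
Fixed point at round 3; 8 class(es).
class of 7: {7}; class of 3: {3}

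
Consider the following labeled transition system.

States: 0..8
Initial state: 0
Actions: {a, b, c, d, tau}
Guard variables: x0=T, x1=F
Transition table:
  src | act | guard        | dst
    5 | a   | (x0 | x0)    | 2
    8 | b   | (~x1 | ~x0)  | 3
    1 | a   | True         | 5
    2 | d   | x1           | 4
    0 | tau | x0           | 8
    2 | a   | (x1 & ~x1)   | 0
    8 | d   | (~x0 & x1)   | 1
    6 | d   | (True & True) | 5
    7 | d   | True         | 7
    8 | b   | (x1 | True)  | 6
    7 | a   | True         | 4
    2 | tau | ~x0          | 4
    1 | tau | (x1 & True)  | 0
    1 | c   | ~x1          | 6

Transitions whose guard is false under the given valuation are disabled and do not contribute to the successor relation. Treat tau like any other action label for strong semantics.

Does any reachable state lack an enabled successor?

R = {0,2,3,5,6,8}
  0: tau→8  [1 out]
  2: ∅  [STUCK]
  3: ∅  [STUCK]
  5: a→2  [1 out]
  6: d→5  [1 out]
  8: b→3  b→6  [2 out]
witness 2: tau·b·d·a

Answer: DEADLOCK at state 2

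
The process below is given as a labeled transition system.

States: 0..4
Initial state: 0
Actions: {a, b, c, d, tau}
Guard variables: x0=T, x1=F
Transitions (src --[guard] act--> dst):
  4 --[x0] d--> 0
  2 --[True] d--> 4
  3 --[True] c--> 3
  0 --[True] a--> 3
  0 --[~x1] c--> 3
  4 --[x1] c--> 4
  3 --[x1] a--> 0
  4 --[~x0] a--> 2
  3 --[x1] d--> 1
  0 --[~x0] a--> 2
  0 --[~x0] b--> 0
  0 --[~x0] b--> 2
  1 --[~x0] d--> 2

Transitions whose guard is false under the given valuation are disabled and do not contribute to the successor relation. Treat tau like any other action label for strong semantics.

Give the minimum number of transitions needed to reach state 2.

Answer: UNREACHABLE

Trace:
Layered search for 2:
  L0 = {0}
  L1 = {3}
2 never appears.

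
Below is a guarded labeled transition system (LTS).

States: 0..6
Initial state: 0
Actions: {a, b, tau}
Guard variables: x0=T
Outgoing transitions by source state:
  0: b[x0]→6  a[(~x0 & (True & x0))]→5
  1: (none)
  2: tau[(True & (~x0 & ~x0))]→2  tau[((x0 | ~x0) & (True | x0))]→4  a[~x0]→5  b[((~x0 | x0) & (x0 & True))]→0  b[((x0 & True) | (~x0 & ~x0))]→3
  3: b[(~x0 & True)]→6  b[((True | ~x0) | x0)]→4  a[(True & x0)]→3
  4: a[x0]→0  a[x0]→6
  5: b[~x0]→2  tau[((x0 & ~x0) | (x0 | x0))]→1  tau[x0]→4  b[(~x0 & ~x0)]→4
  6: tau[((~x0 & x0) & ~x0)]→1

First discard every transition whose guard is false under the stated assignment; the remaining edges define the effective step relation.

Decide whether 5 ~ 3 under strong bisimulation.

Compute ~ classes (split until stable):
  round 0: {{0,1,2,3,4,5,6}}
  round 1: {{0},{1,6},{2},{3},{4},{5}}
Fixed point at round 2; 6 class(es).
class of 5: {5}; class of 3: {3}

Answer: NOT BISIMILAR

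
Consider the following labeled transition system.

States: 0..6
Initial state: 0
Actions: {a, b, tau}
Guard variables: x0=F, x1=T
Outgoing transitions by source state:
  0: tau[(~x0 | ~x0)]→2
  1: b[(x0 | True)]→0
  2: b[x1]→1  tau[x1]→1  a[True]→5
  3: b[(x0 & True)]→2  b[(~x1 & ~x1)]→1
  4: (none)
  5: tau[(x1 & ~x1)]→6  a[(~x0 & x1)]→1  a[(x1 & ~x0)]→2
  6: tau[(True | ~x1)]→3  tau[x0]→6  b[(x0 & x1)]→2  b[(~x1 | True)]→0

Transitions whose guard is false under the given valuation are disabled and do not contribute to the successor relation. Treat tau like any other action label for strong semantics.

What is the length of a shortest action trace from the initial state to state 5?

Answer: 2

Trace:
Breadth-first toward 5:
  L0 = {0}
  L1 = {2}
  L2 = {1,5}
5 enters at depth 2; path tau·a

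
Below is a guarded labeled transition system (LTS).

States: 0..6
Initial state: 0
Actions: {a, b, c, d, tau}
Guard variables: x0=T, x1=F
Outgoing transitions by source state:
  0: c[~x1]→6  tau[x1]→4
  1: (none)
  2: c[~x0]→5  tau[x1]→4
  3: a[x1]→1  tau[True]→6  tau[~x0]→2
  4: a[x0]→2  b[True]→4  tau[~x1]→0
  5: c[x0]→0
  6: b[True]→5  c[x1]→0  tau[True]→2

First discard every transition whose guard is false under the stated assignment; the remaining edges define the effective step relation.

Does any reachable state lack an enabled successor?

Answer: DEADLOCK at state 2

Working:
Reachable = {0,2,5,6}
  0: c→6  [1 out]
  2: ∅  [STUCK]
  5: c→0  [1 out]
  6: b→5  tau→2  [2 out]
trace reaching 2: c·tau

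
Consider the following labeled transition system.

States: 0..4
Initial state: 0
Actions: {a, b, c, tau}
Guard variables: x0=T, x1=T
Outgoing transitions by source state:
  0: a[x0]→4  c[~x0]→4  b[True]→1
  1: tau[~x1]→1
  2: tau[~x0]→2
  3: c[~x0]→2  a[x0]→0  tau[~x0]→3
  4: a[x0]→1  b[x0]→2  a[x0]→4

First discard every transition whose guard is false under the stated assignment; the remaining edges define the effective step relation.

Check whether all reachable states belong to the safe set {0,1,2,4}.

Safe = {0,1,2,4}
R = {0,1,2,4}
  0: ✓
  1: ✓
  2: ✓
  4: ✓

Answer: INVARIANT HOLDS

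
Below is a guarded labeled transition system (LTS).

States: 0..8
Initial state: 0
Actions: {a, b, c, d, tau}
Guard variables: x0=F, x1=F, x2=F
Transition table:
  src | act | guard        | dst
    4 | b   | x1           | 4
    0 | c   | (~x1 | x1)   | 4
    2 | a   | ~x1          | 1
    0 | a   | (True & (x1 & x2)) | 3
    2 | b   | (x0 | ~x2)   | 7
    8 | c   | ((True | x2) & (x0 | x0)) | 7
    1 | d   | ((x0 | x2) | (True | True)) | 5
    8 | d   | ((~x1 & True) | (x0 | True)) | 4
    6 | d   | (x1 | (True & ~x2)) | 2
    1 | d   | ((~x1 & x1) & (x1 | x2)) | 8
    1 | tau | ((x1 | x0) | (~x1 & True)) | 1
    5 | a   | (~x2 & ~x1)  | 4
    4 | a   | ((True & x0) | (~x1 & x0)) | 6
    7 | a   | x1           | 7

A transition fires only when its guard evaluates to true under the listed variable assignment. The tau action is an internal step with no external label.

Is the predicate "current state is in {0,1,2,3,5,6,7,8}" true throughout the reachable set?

Answer: INVARIANT VIOLATED at state 4

Working:
Safe = {0,1,2,3,5,6,7,8}
Reachable = {0,4}
  0: ✓
  4: VIOLATES
reach 4 via c — violates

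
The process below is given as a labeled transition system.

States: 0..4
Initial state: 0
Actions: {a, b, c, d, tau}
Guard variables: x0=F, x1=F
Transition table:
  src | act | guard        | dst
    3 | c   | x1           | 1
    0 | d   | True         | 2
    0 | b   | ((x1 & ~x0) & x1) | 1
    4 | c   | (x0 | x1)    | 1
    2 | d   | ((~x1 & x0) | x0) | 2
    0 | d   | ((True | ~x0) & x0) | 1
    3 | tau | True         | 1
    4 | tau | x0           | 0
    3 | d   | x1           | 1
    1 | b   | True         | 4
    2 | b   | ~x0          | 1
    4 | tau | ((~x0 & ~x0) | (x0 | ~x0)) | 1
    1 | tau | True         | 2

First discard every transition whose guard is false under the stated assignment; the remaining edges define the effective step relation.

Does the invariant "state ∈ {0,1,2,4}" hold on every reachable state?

Safe = {0,1,2,4}
R = {0,1,2,4}
  0: ✓
  1: ✓
  2: ✓
  4: ✓

Answer: INVARIANT HOLDS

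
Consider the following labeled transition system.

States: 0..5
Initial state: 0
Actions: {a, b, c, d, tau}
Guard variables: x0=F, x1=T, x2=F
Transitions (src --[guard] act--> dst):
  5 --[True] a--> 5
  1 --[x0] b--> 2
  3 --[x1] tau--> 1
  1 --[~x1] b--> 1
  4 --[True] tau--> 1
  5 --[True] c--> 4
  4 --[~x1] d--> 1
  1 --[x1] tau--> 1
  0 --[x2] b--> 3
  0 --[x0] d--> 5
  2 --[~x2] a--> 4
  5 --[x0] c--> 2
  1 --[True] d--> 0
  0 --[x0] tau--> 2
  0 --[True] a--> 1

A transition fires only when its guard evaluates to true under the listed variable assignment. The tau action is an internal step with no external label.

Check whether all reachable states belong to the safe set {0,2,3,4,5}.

Allowed set {0,2,3,4,5}
R = {0,1}
  0: ✓
  1: outside
counterexample path to 1: a

Answer: INVARIANT VIOLATED at state 1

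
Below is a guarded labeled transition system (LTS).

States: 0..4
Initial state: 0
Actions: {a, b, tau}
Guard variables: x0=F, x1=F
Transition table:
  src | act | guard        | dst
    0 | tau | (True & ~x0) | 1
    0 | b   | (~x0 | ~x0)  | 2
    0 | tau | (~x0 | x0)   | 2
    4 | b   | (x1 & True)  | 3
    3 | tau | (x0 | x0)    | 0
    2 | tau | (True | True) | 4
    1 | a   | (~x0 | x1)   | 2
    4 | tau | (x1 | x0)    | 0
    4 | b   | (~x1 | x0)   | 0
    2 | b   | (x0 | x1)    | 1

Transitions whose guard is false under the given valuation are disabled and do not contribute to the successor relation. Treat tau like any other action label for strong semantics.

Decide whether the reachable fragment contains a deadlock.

Answer: DEADLOCK-FREE

Analysis:
Reach set: {0,1,2,4}
  0: b→2  tau→1  tau→2  [3 out]
  1: a→2  [1 out]
  2: tau→4  [1 out]
  4: b→0  [1 out]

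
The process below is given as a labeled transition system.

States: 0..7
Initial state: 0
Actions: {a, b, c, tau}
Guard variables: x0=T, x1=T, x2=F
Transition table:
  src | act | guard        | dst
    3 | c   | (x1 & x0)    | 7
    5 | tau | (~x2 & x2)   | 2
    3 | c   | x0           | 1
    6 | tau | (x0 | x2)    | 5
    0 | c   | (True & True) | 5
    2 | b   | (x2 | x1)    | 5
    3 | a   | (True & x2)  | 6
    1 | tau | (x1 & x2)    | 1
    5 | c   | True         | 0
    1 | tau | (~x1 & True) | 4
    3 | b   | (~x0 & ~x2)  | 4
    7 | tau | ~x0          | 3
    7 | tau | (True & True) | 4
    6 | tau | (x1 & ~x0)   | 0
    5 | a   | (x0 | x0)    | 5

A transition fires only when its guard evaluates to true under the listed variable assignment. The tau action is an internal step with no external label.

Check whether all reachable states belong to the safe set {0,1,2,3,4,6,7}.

Allowed set {0,1,2,3,4,6,7}
Reach set: {0,5}
  0: safe
  5: ✗ unsafe
counterexample path to 5: c

Answer: INVARIANT VIOLATED at state 5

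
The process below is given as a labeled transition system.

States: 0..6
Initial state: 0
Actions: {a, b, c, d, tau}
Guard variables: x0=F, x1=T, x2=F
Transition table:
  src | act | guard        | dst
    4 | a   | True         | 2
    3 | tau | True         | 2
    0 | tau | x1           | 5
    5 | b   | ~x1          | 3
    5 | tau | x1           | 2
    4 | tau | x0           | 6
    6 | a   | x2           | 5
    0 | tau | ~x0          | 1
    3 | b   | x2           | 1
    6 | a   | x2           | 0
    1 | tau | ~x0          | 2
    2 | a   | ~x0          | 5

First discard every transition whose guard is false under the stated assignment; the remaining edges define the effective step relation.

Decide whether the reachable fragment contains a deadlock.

Answer: DEADLOCK-FREE

Working:
Reachable = {0,1,2,5}
  0: tau→1  tau→5  [2 out]
  1: tau→2  [1 out]
  2: a→5  [1 out]
  5: tau→2  [1 out]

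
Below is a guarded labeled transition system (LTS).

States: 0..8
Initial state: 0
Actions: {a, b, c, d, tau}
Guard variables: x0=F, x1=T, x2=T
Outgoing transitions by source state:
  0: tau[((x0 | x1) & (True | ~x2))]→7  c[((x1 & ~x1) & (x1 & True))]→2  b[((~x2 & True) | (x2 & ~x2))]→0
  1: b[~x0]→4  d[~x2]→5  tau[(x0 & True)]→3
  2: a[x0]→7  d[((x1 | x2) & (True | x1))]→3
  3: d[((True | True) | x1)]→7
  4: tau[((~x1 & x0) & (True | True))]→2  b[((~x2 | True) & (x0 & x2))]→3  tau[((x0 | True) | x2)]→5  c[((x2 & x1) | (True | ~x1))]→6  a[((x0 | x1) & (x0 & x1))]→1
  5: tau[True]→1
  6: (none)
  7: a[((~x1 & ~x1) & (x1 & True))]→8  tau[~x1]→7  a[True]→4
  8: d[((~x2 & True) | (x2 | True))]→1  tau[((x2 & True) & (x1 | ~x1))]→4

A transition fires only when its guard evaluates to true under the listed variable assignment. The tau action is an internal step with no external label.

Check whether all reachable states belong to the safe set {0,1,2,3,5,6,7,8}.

Allowed set {0,1,2,3,5,6,7,8}
Reach set: {0,1,4,5,6,7}
  0: ok
  1: ok
  4: outside
  5: ok
  6: ok
  7: ok
counterexample path to 4: tau·a

Answer: INVARIANT VIOLATED at state 4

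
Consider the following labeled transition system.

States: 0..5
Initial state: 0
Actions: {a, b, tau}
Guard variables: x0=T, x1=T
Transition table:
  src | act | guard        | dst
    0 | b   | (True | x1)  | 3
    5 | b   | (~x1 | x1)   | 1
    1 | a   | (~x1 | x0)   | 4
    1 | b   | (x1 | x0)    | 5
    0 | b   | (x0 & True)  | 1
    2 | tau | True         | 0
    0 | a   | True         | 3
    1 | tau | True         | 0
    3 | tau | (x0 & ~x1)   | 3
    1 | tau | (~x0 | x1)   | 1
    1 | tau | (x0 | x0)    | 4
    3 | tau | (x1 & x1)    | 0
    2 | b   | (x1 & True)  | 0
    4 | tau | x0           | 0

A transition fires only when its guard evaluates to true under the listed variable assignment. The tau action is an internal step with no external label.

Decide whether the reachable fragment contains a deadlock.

Answer: DEADLOCK-FREE

Working:
Reach set: {0,1,3,4,5}
  0: a→3  b→1  b→3  [deg 3]
  1: a→4  b→5  tau→0  tau→1  tau→4  [deg 5]
  3: tau→0  [deg 1]
  4: tau→0  [deg 1]
  5: b→1  [deg 1]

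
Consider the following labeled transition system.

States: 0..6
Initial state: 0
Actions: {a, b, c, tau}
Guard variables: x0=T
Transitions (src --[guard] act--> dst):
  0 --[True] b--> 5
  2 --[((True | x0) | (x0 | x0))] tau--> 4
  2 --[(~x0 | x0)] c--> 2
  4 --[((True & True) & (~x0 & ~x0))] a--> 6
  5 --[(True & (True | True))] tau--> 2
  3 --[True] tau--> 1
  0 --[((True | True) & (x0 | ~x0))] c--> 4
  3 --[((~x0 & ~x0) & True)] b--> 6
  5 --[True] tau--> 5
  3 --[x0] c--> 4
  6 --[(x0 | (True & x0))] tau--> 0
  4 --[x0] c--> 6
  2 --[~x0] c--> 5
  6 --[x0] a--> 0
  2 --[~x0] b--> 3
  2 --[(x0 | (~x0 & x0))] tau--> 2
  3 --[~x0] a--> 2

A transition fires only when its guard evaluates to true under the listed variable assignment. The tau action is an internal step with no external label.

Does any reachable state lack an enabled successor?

Answer: DEADLOCK-FREE

Trace:
R = {0,2,4,5,6}
  0: b→5  c→4  [deg 2]
  2: c→2  tau→2  tau→4  [deg 3]
  4: c→6  [deg 1]
  5: tau→2  tau→5  [deg 2]
  6: a→0  tau→0  [deg 2]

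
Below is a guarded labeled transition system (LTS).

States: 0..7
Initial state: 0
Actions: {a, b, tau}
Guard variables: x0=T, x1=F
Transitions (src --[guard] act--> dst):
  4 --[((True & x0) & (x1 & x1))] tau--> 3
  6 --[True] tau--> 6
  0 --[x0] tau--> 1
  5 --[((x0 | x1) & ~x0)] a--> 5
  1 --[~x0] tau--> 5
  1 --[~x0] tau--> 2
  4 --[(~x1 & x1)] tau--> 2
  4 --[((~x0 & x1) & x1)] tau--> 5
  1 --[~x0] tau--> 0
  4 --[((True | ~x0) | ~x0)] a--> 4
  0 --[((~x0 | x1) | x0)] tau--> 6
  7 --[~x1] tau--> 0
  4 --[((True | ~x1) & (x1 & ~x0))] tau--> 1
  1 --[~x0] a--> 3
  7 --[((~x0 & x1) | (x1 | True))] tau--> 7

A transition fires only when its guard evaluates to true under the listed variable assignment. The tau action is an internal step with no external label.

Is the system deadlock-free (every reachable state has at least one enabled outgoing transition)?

Answer: DEADLOCK at state 1

Trace:
Reach set: {0,1,6}
  0: tau→1  tau→6  [deg 2]
  1: ∅  [STUCK]
  6: tau→6  [deg 1]
trace reaching 1: tau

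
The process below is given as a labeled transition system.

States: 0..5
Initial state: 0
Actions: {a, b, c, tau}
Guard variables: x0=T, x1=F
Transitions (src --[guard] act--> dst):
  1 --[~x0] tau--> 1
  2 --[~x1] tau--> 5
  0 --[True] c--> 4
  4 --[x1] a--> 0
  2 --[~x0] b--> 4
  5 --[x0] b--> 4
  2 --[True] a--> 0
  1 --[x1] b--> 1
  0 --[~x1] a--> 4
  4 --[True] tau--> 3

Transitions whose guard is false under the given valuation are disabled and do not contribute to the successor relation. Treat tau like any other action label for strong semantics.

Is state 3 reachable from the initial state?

Answer: REACHABLE

Analysis:
6 transition(s) survive guard evaluation.
Layer 0: {0}
Layer 1: {4}  cumulative {0,4}
Layer 2: {3}  cumulative {0,3,4}
Reach set: {0,3,4}
trace reaching 3: c·tau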